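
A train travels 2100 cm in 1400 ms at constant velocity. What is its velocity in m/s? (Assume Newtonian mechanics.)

d = 2100 cm × 0.01 = 21.0 m
t = 1400 ms × 0.001 = 1.4 s
v = d / t = 21.0 / 1.4 = 15.0 m/s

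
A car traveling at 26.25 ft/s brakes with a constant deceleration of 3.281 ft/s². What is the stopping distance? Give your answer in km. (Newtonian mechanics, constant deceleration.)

v₀ = 26.25 ft/s × 0.3048 = 8.001 m/s
a = 3.281 ft/s² × 0.3048 = 1.00005 m/s²
d = v₀² / (2a) = 8.001² / (2 × 1.00005) = 64.016 / 2.0001 = 32.0064 m
d = 32.0064 m / 1000.0 = 0.03201 km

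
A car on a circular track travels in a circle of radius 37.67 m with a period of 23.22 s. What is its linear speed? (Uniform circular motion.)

v = 2πr/T = 2π×37.67/23.22 = 10.19 m/s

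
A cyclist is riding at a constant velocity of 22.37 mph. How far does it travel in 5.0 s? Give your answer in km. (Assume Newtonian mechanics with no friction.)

v = 22.37 mph × 0.44704 = 10.0003 m/s
d = v × t = 10.0003 × 5.0 = 50.0015 m
d = 50.0015 m / 1000.0 = 0.05 km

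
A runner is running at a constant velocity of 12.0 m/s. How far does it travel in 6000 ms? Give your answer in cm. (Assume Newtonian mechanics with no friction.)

t = 6000 ms × 0.001 = 6.0 s
d = v × t = 12.0 × 6.0 = 72.0 m
d = 72.0 m / 0.01 = 7200 cm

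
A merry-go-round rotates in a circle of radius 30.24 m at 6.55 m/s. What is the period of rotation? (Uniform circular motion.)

T = 2πr/v = 2π×30.24/6.55 = 29.01 s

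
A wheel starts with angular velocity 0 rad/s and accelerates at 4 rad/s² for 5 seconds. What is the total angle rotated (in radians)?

θ = ω₀t + ½αt² = 0×5 + ½×4×5² = 50.0 rad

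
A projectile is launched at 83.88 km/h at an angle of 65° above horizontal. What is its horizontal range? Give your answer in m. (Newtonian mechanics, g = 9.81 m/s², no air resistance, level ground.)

v₀ = 83.88 km/h × 0.2777777777777778 = 23.3 m/s
R = v₀² × sin(2θ) / g = 23.3² × sin(2 × 65°) / 9.81 = 542.89 × 0.766044 / 9.81 = 42.39 m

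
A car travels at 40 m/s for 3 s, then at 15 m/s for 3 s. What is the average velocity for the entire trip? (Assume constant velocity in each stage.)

d₁ = v₁t₁ = 40 × 3 = 120 m
d₂ = v₂t₂ = 15 × 3 = 45 m
d_total = 165 m, t_total = 6 s
v_avg = d_total/t_total = 165/6 = 27.5 m/s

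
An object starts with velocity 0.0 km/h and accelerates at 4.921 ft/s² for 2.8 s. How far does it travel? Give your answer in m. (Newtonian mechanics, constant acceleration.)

v₀ = 0.0 km/h × 0.2777777777777778 = 0.0 m/s
a = 4.921 ft/s² × 0.3048 = 1.49992 m/s²
d = v₀ × t + ½ × a × t² = 0.0 × 2.8 + 0.5 × 1.49992 × 2.8² = 5.88 m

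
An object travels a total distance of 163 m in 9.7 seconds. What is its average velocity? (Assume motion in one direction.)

v_avg = Δd / Δt = 163 / 9.7 = 16.8 m/s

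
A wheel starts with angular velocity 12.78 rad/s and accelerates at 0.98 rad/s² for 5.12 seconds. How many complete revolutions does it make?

θ = ω₀t + ½αt² = 12.78×5.12 + ½×0.98×5.12² = 78.278656 rad
Total revolutions = θ/(2π) = 78.278656/(2π) = 12.46
Complete revolutions = ⌊12.46⌋ = 12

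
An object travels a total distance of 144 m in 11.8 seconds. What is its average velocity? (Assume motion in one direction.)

v_avg = Δd / Δt = 144 / 11.8 = 12.2 m/s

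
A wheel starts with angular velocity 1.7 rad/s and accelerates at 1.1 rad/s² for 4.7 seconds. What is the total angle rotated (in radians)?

θ = ω₀t + ½αt² = 1.7×4.7 + ½×1.1×4.7² = 20.14 rad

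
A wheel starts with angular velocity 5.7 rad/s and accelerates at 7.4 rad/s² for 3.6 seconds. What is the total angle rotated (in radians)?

θ = ω₀t + ½αt² = 5.7×3.6 + ½×7.4×3.6² = 68.47 rad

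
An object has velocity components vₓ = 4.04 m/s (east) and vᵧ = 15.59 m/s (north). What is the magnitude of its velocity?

|v| = √(vₓ² + vᵧ²) = √(4.04² + 15.59²) = √(259.3697) = 16.1 m/s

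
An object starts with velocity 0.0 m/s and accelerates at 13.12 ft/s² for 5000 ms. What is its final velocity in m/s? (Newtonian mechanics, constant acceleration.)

a = 13.12 ft/s² × 0.3048 = 3.99898 m/s²
t = 5000 ms × 0.001 = 5.0 s
v = v₀ + a × t = 0.0 + 3.99898 × 5.0 = 19.99 m/s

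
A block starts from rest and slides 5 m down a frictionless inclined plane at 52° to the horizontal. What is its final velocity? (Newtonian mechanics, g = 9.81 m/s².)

a = g sin(θ) = 9.81 × sin(52°) = 7.7304 m/s²
v = √(2ad) = √(2 × 7.7304 × 5) = 8.79 m/s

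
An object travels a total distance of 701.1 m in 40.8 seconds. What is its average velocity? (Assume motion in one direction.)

v_avg = Δd / Δt = 701.1 / 40.8 = 17.18 m/s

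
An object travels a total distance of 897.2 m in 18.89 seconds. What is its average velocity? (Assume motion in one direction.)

v_avg = Δd / Δt = 897.2 / 18.89 = 47.5 m/s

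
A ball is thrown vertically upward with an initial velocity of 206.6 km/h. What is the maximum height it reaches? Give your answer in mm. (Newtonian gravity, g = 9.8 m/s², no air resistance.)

v₀ = 206.6 km/h × 0.2777777777777778 = 57.3889 m/s
h_max = v₀² / (2g) = 57.3889² / (2 × 9.8) = 3293.49 / 19.6 = 168.035 m
h_max = 168.035 m / 0.001 = 168000 mm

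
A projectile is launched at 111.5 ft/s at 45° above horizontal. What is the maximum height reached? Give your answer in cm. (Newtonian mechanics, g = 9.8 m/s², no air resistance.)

v₀ = 111.5 ft/s × 0.3048 = 33.9852 m/s
H = v₀² × sin²(θ) / (2g) = 33.9852² × sin(45°)² / (2 × 9.8) = 1154.99 × 0.5 / 19.6 = 29.464 m
H = 29.464 m / 0.01 = 2946 cm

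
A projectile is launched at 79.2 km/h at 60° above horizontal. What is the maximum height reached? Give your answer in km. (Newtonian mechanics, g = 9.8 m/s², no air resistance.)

v₀ = 79.2 km/h × 0.2777777777777778 = 22.0 m/s
H = v₀² × sin²(θ) / (2g) = 22.0² × sin(60°)² / (2 × 9.8) = 484.0 × 0.75 / 19.6 = 18.5204 m
H = 18.5204 m / 1000.0 = 0.01852 km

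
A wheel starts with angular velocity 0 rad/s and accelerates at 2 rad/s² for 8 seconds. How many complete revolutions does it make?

θ = ω₀t + ½αt² = 0×8 + ½×2×8² = 64.0 rad
Total revolutions = θ/(2π) = 64.0/(2π) = 10.19
Complete revolutions = ⌊10.19⌋ = 10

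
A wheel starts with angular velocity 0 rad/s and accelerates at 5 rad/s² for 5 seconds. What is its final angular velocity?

ω = ω₀ + αt = 0 + 5 × 5 = 25 rad/s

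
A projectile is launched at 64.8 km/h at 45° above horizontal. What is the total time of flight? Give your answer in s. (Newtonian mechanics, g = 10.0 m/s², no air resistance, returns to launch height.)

v₀ = 64.8 km/h × 0.2777777777777778 = 18.0 m/s
T = 2 × v₀ × sin(θ) / g = 2 × 18.0 × sin(45°) / 10.0 = 2 × 18.0 × 0.707107 / 10.0 = 2.546 s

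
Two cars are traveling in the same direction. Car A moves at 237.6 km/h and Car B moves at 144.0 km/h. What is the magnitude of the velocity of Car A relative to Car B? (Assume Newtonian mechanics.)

v_rel = |v_A - v_B| = |237.6 - 144.0| = 93.6 km/h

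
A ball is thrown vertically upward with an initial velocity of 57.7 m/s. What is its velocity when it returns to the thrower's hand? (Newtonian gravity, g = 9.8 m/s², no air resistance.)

By conservation of energy (no air resistance), the ball returns to the throw height with the same speed as launch, but directed downward.
|v_ground| = v₀ = 57.7 m/s
v_ground = 57.7 m/s (downward)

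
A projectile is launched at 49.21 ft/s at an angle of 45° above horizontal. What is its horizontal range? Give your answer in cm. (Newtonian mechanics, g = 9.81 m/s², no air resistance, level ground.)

v₀ = 49.21 ft/s × 0.3048 = 14.9992 m/s
R = v₀² × sin(2θ) / g = 14.9992² × sin(2 × 45°) / 9.81 = 224.976 × 1.0 / 9.81 = 22.9333 m
R = 22.9333 m / 0.01 = 2293 cm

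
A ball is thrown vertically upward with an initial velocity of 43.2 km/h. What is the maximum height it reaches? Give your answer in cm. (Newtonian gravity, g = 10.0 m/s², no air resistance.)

v₀ = 43.2 km/h × 0.2777777777777778 = 12.0 m/s
h_max = v₀² / (2g) = 12.0² / (2 × 10.0) = 144.0 / 20.0 = 7.2 m
h_max = 7.2 m / 0.01 = 720.0 cm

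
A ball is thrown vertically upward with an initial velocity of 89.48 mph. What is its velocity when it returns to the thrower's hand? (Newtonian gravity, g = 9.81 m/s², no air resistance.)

By conservation of energy (no air resistance), the ball returns to the throw height with the same speed as launch, but directed downward.
|v_ground| = v₀ = 89.48 mph
v_ground = 89.48 mph (downward)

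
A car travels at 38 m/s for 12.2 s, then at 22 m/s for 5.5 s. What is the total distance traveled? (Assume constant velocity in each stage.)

d₁ = v₁t₁ = 38 × 12.2 = 463.6 m
d₂ = v₂t₂ = 22 × 5.5 = 121.0 m
d_total = 463.6 + 121.0 = 584.6 m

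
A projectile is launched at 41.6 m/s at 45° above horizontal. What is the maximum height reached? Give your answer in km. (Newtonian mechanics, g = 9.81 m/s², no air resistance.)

H = v₀² × sin²(θ) / (2g) = 41.6² × sin(45°)² / (2 × 9.81) = 1730.56 × 0.5 / 19.62 = 44.1019 m
H = 44.1019 m / 1000.0 = 0.0441 km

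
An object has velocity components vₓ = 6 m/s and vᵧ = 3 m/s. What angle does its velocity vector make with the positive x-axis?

θ = arctan(vᵧ/vₓ) = arctan(3/6) = 26.57°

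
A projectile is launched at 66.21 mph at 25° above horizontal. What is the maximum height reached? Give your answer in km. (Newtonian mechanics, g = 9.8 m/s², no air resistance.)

v₀ = 66.21 mph × 0.44704 = 29.5985 m/s
H = v₀² × sin²(θ) / (2g) = 29.5985² × sin(25°)² / (2 × 9.8) = 876.071 × 0.178606 / 19.6 = 7.98324 m
H = 7.98324 m / 1000.0 = 0.007983 km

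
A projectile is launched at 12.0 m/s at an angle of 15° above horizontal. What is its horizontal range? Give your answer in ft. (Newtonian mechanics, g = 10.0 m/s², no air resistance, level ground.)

R = v₀² × sin(2θ) / g = 12.0² × sin(2 × 15°) / 10.0 = 144.0 × 0.5 / 10.0 = 7.2 m
R = 7.2 m / 0.3048 = 23.62 ft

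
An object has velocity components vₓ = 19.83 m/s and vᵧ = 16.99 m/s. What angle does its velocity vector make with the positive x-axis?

θ = arctan(vᵧ/vₓ) = arctan(16.99/19.83) = 40.59°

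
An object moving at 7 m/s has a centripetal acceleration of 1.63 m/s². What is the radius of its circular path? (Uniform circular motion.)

r = v²/a_c = 7²/1.63 = 30.06 m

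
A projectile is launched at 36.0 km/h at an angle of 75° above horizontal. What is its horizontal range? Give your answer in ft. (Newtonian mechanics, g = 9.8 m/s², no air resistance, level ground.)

v₀ = 36.0 km/h × 0.2777777777777778 = 10.0 m/s
R = v₀² × sin(2θ) / g = 10.0² × sin(2 × 75°) / 9.8 = 100.0 × 0.5 / 9.8 = 5.10204 m
R = 5.10204 m / 0.3048 = 16.74 ft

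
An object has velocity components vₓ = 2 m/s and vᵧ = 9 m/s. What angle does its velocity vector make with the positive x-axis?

θ = arctan(vᵧ/vₓ) = arctan(9/2) = 77.47°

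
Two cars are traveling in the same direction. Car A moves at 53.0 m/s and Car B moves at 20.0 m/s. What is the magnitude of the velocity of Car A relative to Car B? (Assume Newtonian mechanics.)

v_rel = |v_A - v_B| = |53.0 - 20.0| = 33.0 m/s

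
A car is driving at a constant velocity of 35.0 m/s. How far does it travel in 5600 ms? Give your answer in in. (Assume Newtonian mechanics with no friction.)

t = 5600 ms × 0.001 = 5.6 s
d = v × t = 35.0 × 5.6 = 196.0 m
d = 196.0 m / 0.0254 = 7717 in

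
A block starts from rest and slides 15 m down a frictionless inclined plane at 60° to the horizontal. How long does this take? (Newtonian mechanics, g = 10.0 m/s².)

a = g sin(θ) = 10.0 × sin(60°) = 8.6603 m/s²
t = √(2d/a) = √(2 × 15 / 8.6603) = 1.86 s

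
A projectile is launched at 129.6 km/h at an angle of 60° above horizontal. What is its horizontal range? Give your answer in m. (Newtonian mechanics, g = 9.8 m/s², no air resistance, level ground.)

v₀ = 129.6 km/h × 0.2777777777777778 = 36.0 m/s
R = v₀² × sin(2θ) / g = 36.0² × sin(2 × 60°) / 9.8 = 1296.0 × 0.866025 / 9.8 = 114.5 m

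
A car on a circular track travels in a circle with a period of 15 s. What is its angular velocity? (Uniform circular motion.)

ω = 2π/T = 2π/15 = 0.4189 rad/s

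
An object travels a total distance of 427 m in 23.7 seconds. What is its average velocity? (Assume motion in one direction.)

v_avg = Δd / Δt = 427 / 23.7 = 18.02 m/s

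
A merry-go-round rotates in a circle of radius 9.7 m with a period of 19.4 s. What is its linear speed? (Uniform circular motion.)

v = 2πr/T = 2π×9.7/19.4 = 3.14 m/s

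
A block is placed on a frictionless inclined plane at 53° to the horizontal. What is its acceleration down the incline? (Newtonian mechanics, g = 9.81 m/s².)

a = g sin(θ) = 9.81 × sin(53°) = 9.81 × 0.7986 = 7.83 m/s²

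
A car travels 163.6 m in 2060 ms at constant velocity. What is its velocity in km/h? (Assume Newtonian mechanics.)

t = 2060 ms × 0.001 = 2.06 s
v = d / t = 163.6 / 2.06 = 79.4175 m/s
v = 79.4175 m/s / 0.2777777777777778 = 285.9 km/h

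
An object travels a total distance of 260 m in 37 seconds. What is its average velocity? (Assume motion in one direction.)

v_avg = Δd / Δt = 260 / 37 = 7.03 m/s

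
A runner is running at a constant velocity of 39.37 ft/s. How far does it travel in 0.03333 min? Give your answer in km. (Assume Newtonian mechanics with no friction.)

v = 39.37 ft/s × 0.3048 = 12.0 m/s
t = 0.03333 min × 60.0 = 1.9998 s
d = v × t = 12.0 × 1.9998 = 23.9976 m
d = 23.9976 m / 1000.0 = 0.024 km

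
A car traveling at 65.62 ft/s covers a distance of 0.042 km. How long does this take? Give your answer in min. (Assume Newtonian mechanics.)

d = 0.042 km × 1000.0 = 42.0 m
v = 65.62 ft/s × 0.3048 = 20.001 m/s
t = d / v = 42.0 / 20.001 = 2.0999 s
t = 2.0999 s / 60.0 = 0.035 min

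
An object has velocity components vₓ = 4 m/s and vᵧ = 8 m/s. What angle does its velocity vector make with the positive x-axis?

θ = arctan(vᵧ/vₓ) = arctan(8/4) = 63.43°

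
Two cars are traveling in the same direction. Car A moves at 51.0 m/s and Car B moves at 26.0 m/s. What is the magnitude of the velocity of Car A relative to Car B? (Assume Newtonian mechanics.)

v_rel = |v_A - v_B| = |51.0 - 26.0| = 25.0 m/s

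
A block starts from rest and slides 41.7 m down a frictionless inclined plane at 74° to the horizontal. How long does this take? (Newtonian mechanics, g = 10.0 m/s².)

a = g sin(θ) = 10.0 × sin(74°) = 9.6126 m/s²
t = √(2d/a) = √(2 × 41.7 / 9.6126) = 2.95 s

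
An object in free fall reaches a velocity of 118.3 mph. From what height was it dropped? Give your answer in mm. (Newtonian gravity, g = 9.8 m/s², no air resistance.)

v = 118.3 mph × 0.44704 = 52.8848 m/s
h = v² / (2g) = 52.8848² / (2 × 9.8) = 142.694 m
h = 142.694 m / 0.001 = 142700 mm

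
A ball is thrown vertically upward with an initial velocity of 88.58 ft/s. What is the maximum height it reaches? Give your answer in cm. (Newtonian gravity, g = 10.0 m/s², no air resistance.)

v₀ = 88.58 ft/s × 0.3048 = 26.9992 m/s
h_max = v₀² / (2g) = 26.9992² / (2 × 10.0) = 728.957 / 20.0 = 36.4479 m
h_max = 36.4479 m / 0.01 = 3645 cm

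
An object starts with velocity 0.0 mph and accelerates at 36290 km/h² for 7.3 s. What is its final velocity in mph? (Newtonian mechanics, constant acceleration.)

v₀ = 0.0 mph × 0.44704 = 0.0 m/s
a = 36290 km/h² × 7.716049382716049e-05 = 2.80015 m/s²
v = v₀ + a × t = 0.0 + 2.80015 × 7.3 = 20.4411 m/s
v = 20.4411 m/s / 0.44704 = 45.73 mph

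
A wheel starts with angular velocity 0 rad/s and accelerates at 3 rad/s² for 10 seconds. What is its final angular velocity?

ω = ω₀ + αt = 0 + 3 × 10 = 30 rad/s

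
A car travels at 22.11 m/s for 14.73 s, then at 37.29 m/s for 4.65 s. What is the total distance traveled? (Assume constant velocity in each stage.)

d₁ = v₁t₁ = 22.11 × 14.73 = 325.6803 m
d₂ = v₂t₂ = 37.29 × 4.65 = 173.3985 m
d_total = 325.6803 + 173.3985 = 499.08 m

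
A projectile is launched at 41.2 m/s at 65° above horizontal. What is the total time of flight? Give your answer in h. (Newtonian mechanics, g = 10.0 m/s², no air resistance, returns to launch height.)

T = 2 × v₀ × sin(θ) / g = 2 × 41.2 × sin(65°) / 10.0 = 2 × 41.2 × 0.906308 / 10.0 = 7.46798 s
T = 7.46798 s / 3600.0 = 0.002074 h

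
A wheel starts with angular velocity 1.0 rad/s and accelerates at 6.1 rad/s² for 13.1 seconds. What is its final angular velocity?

ω = ω₀ + αt = 1.0 + 6.1 × 13.1 = 80.91 rad/s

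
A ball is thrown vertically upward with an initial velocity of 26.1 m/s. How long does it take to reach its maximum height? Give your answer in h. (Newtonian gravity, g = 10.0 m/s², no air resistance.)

t_up = v₀ / g = 26.1 / 10.0 = 2.61 s
t_up = 2.61 s / 3600.0 = 0.000725 h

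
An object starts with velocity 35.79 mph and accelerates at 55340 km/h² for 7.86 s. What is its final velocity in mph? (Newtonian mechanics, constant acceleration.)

v₀ = 35.79 mph × 0.44704 = 15.9996 m/s
a = 55340 km/h² × 7.716049382716049e-05 = 4.27006 m/s²
v = v₀ + a × t = 15.9996 + 4.27006 × 7.86 = 49.5623 m/s
v = 49.5623 m/s / 0.44704 = 110.9 mph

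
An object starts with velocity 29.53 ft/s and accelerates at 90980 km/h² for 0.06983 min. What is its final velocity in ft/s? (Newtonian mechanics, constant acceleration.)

v₀ = 29.53 ft/s × 0.3048 = 9.00074 m/s
a = 90980 km/h² × 7.716049382716049e-05 = 7.02006 m/s²
t = 0.06983 min × 60.0 = 4.1898 s
v = v₀ + a × t = 9.00074 + 7.02006 × 4.1898 = 38.4134 m/s
v = 38.4134 m/s / 0.3048 = 126.0 ft/s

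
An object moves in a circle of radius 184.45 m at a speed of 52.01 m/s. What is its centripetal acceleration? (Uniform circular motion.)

a_c = v²/r = 52.01²/184.45 = 2705.0401/184.45 = 14.67 m/s²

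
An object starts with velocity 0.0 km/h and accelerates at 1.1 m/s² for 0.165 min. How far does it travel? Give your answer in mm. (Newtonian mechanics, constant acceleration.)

v₀ = 0.0 km/h × 0.2777777777777778 = 0.0 m/s
t = 0.165 min × 60.0 = 9.9 s
d = v₀ × t + ½ × a × t² = 0.0 × 9.9 + 0.5 × 1.1 × 9.9² = 53.9055 m
d = 53.9055 m / 0.001 = 53910 mm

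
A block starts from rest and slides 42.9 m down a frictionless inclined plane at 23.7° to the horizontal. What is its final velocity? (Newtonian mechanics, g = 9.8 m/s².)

a = g sin(θ) = 9.8 × sin(23.7°) = 3.9391 m/s²
v = √(2ad) = √(2 × 3.9391 × 42.9) = 18.38 m/s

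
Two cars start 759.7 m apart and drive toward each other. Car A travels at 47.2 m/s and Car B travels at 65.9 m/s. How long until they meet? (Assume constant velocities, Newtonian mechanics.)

Combined speed: v_combined = 47.2 + 65.9 = 113.1 m/s
Time to meet: t = d/v_combined = 759.7/113.1 = 6.72 s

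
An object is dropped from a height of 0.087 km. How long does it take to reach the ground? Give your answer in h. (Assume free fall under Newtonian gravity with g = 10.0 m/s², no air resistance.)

h = 0.087 km × 1000.0 = 87.0 m
t = √(2h/g) = √(2 × 87.0 / 10.0) = 4.17133 s
t = 4.17133 s / 3600.0 = 0.001159 h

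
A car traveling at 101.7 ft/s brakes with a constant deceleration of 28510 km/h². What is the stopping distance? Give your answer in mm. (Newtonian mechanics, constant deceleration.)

v₀ = 101.7 ft/s × 0.3048 = 30.9982 m/s
a = 28510 km/h² × 7.716049382716049e-05 = 2.19985 m/s²
d = v₀² / (2a) = 30.9982² / (2 × 2.19985) = 960.888 / 4.3997 = 218.399 m
d = 218.399 m / 0.001 = 218400 mm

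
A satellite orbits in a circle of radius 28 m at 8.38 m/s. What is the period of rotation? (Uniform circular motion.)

T = 2πr/v = 2π×28/8.38 = 20.99 s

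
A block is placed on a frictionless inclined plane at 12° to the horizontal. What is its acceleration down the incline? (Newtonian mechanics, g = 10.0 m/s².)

a = g sin(θ) = 10.0 × sin(12°) = 10.0 × 0.2079 = 2.08 m/s²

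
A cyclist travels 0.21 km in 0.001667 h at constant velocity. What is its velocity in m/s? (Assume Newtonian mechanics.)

d = 0.21 km × 1000.0 = 210.0 m
t = 0.001667 h × 3600.0 = 6.0012 s
v = d / t = 210.0 / 6.0012 = 34.99 m/s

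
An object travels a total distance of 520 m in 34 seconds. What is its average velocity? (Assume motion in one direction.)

v_avg = Δd / Δt = 520 / 34 = 15.29 m/s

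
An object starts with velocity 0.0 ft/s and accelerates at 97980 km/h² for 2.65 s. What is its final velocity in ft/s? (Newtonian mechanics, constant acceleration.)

v₀ = 0.0 ft/s × 0.3048 = 0.0 m/s
a = 97980 km/h² × 7.716049382716049e-05 = 7.56019 m/s²
v = v₀ + a × t = 0.0 + 7.56019 × 2.65 = 20.0345 m/s
v = 20.0345 m/s / 0.3048 = 65.73 ft/s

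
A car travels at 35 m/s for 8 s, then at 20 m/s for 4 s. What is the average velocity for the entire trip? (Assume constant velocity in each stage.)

d₁ = v₁t₁ = 35 × 8 = 280 m
d₂ = v₂t₂ = 20 × 4 = 80 m
d_total = 360 m, t_total = 12 s
v_avg = d_total/t_total = 360/12 = 30.0 m/s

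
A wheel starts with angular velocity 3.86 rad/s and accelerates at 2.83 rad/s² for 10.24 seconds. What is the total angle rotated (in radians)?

θ = ω₀t + ½αt² = 3.86×10.24 + ½×2.83×10.24² = 187.9 rad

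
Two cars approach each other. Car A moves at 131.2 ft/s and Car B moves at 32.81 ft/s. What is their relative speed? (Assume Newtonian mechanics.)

v_rel = v_A + v_B = 131.2 + 32.81 = 164.01 ft/s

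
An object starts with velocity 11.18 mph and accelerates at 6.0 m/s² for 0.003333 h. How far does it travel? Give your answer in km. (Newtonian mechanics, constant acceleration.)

v₀ = 11.18 mph × 0.44704 = 4.99791 m/s
t = 0.003333 h × 3600.0 = 11.9988 s
d = v₀ × t + ½ × a × t² = 4.99791 × 11.9988 + 0.5 × 6.0 × 11.9988² = 491.883 m
d = 491.883 m / 1000.0 = 0.4919 km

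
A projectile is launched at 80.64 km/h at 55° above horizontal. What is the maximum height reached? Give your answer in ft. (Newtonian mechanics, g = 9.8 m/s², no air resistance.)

v₀ = 80.64 km/h × 0.2777777777777778 = 22.4 m/s
H = v₀² × sin²(θ) / (2g) = 22.4² × sin(55°)² / (2 × 9.8) = 501.76 × 0.67101 / 19.6 = 17.1779 m
H = 17.1779 m / 0.3048 = 56.36 ft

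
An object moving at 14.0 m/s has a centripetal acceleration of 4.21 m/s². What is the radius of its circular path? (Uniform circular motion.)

r = v²/a_c = 14.0²/4.21 = 46.56 m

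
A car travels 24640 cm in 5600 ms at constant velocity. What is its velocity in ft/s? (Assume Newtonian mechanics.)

d = 24640 cm × 0.01 = 246.4 m
t = 5600 ms × 0.001 = 5.6 s
v = d / t = 246.4 / 5.6 = 44.0 m/s
v = 44.0 m/s / 0.3048 = 144.4 ft/s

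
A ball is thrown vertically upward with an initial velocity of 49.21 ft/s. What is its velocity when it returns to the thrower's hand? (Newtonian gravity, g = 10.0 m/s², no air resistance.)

By conservation of energy (no air resistance), the ball returns to the throw height with the same speed as launch, but directed downward.
|v_ground| = v₀ = 49.21 ft/s
v_ground = 49.21 ft/s (downward)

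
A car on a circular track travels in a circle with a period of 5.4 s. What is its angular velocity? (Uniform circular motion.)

ω = 2π/T = 2π/5.4 = 1.1636 rad/s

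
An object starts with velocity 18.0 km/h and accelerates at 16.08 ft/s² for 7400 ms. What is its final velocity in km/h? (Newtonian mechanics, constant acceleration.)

v₀ = 18.0 km/h × 0.2777777777777778 = 5.0 m/s
a = 16.08 ft/s² × 0.3048 = 4.90118 m/s²
t = 7400 ms × 0.001 = 7.4 s
v = v₀ + a × t = 5.0 + 4.90118 × 7.4 = 41.2687 m/s
v = 41.2687 m/s / 0.2777777777777778 = 148.6 km/h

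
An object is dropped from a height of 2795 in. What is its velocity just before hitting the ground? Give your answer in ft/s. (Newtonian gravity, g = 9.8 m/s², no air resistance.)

h = 2795 in × 0.0254 = 70.993 m
v = √(2gh) = √(2 × 9.8 × 70.993) = 37.3023 m/s
v = 37.3023 m/s / 0.3048 = 122.4 ft/s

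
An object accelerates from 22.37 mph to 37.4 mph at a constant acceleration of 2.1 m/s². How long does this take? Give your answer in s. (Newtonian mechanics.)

v₀ = 22.37 mph × 0.44704 = 10.0003 m/s
v = 37.4 mph × 0.44704 = 16.7193 m/s
t = (v - v₀) / a = (16.7193 - 10.0003) / 2.1 = 3.2 s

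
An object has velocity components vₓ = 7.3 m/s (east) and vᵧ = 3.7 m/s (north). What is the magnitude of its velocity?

|v| = √(vₓ² + vᵧ²) = √(7.3² + 3.7²) = √(66.98) = 8.18 m/s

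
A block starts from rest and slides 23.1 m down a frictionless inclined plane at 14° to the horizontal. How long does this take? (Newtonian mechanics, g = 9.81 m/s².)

a = g sin(θ) = 9.81 × sin(14°) = 2.3733 m/s²
t = √(2d/a) = √(2 × 23.1 / 2.3733) = 4.41 s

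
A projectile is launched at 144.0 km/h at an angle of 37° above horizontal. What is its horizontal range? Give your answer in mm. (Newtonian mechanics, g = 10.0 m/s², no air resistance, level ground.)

v₀ = 144.0 km/h × 0.2777777777777778 = 40.0 m/s
R = v₀² × sin(2θ) / g = 40.0² × sin(2 × 37°) / 10.0 = 1600.0 × 0.961262 / 10.0 = 153.802 m
R = 153.802 m / 0.001 = 153800 mm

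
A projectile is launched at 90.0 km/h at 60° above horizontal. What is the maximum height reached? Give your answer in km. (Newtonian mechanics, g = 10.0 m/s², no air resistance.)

v₀ = 90.0 km/h × 0.2777777777777778 = 25.0 m/s
H = v₀² × sin²(θ) / (2g) = 25.0² × sin(60°)² / (2 × 10.0) = 625.0 × 0.75 / 20.0 = 23.4375 m
H = 23.4375 m / 1000.0 = 0.02344 km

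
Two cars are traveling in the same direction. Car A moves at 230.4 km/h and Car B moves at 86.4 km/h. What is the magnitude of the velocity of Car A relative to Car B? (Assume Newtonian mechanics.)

v_rel = |v_A - v_B| = |230.4 - 86.4| = 144.0 km/h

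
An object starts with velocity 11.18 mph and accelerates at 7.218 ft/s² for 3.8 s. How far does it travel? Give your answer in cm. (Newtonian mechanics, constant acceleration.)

v₀ = 11.18 mph × 0.44704 = 4.99791 m/s
a = 7.218 ft/s² × 0.3048 = 2.20005 m/s²
d = v₀ × t + ½ × a × t² = 4.99791 × 3.8 + 0.5 × 2.20005 × 3.8² = 34.8764 m
d = 34.8764 m / 0.01 = 3488 cm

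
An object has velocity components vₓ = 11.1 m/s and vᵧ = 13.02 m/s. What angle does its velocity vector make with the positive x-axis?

θ = arctan(vᵧ/vₓ) = arctan(13.02/11.1) = 49.55°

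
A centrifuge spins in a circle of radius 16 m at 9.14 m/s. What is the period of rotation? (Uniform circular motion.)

T = 2πr/v = 2π×16/9.14 = 11.0 s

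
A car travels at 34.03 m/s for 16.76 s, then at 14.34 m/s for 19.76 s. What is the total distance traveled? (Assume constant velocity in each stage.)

d₁ = v₁t₁ = 34.03 × 16.76 = 570.3428 m
d₂ = v₂t₂ = 14.34 × 19.76 = 283.3584 m
d_total = 570.3428 + 283.3584 = 853.7 m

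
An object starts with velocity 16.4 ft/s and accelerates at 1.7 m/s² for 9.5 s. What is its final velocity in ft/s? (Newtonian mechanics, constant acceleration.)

v₀ = 16.4 ft/s × 0.3048 = 4.99872 m/s
v = v₀ + a × t = 4.99872 + 1.7 × 9.5 = 21.1487 m/s
v = 21.1487 m/s / 0.3048 = 69.39 ft/s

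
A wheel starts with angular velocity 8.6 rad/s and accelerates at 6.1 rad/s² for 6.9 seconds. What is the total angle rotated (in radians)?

θ = ω₀t + ½αt² = 8.6×6.9 + ½×6.1×6.9² = 204.55 rad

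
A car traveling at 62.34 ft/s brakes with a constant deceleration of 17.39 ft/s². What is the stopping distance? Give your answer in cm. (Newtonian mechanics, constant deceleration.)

v₀ = 62.34 ft/s × 0.3048 = 19.0012 m/s
a = 17.39 ft/s² × 0.3048 = 5.30047 m/s²
d = v₀² / (2a) = 19.0012² / (2 × 5.30047) = 361.046 / 10.6009 = 34.0581 m
d = 34.0581 m / 0.01 = 3406 cm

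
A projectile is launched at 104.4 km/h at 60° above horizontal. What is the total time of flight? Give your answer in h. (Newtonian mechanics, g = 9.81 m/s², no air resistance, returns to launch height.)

v₀ = 104.4 km/h × 0.2777777777777778 = 29.0 m/s
T = 2 × v₀ × sin(θ) / g = 2 × 29.0 × sin(60°) / 9.81 = 2 × 29.0 × 0.866025 / 9.81 = 5.12023 s
T = 5.12023 s / 3600.0 = 0.001422 h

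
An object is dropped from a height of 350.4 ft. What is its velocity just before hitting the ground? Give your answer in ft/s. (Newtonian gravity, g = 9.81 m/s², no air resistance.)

h = 350.4 ft × 0.3048 = 106.802 m
v = √(2gh) = √(2 × 9.81 × 106.802) = 45.7761 m/s
v = 45.7761 m/s / 0.3048 = 150.2 ft/s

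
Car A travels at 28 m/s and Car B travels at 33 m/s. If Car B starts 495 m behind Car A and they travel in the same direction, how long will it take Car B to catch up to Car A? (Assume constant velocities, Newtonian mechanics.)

Relative speed: v_rel = 33 - 28 = 5 m/s
Time to catch: t = d₀/v_rel = 495/5 = 99.0 s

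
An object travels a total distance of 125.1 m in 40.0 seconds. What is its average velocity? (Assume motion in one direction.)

v_avg = Δd / Δt = 125.1 / 40.0 = 3.13 m/s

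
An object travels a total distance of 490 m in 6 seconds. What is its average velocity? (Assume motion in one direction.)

v_avg = Δd / Δt = 490 / 6 = 81.67 m/s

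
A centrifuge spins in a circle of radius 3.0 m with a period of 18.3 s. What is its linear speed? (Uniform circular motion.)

v = 2πr/T = 2π×3.0/18.3 = 1.03 m/s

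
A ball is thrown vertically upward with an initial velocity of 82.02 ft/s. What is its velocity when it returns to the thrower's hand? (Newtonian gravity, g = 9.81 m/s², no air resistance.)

By conservation of energy (no air resistance), the ball returns to the throw height with the same speed as launch, but directed downward.
|v_ground| = v₀ = 82.02 ft/s
v_ground = 82.02 ft/s (downward)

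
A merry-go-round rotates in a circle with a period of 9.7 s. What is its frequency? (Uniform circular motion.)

f = 1/T = 1/9.7 = 0.1031 Hz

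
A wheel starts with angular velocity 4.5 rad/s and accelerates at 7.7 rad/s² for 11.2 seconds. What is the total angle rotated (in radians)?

θ = ω₀t + ½αt² = 4.5×11.2 + ½×7.7×11.2² = 533.34 rad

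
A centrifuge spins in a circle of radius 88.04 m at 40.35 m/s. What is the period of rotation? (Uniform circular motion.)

T = 2πr/v = 2π×88.04/40.35 = 13.71 s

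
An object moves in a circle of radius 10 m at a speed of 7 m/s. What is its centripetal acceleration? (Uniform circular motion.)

a_c = v²/r = 7²/10 = 49/10 = 4.9 m/s²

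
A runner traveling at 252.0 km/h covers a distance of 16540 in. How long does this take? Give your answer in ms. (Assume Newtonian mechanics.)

d = 16540 in × 0.0254 = 420.116 m
v = 252.0 km/h × 0.2777777777777778 = 70.0 m/s
t = d / v = 420.116 / 70.0 = 6.00166 s
t = 6.00166 s / 0.001 = 6002 ms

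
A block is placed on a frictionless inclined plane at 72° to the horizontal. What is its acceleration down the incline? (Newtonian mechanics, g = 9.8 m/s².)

a = g sin(θ) = 9.8 × sin(72°) = 9.8 × 0.9511 = 9.32 m/s²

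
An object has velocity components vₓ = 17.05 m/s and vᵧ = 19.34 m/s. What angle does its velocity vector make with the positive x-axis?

θ = arctan(vᵧ/vₓ) = arctan(19.34/17.05) = 48.6°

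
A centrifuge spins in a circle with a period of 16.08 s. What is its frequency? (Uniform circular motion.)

f = 1/T = 1/16.08 = 0.0622 Hz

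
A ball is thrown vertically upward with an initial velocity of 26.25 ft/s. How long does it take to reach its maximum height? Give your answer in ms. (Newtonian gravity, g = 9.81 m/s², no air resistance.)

v₀ = 26.25 ft/s × 0.3048 = 8.001 m/s
t_up = v₀ / g = 8.001 / 9.81 = 0.815596 s
t_up = 0.815596 s / 0.001 = 815.6 ms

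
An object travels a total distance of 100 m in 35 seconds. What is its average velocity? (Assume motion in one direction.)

v_avg = Δd / Δt = 100 / 35 = 2.86 m/s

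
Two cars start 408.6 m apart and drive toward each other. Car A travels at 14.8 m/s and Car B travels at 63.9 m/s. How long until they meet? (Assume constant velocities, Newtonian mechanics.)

Combined speed: v_combined = 14.8 + 63.9 = 78.7 m/s
Time to meet: t = d/v_combined = 408.6/78.7 = 5.19 s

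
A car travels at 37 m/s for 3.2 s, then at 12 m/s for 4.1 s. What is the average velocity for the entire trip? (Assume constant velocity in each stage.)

d₁ = v₁t₁ = 37 × 3.2 = 118.4 m
d₂ = v₂t₂ = 12 × 4.1 = 49.2 m
d_total = 167.6 m, t_total = 7.3 s
v_avg = d_total/t_total = 167.6/7.3 = 22.96 m/s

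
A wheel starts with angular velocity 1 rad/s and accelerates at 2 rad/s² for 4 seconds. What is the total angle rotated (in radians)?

θ = ω₀t + ½αt² = 1×4 + ½×2×4² = 20.0 rad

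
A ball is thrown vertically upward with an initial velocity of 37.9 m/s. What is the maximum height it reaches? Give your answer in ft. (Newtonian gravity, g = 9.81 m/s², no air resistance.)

h_max = v₀² / (2g) = 37.9² / (2 × 9.81) = 1436.41 / 19.62 = 73.2115 m
h_max = 73.2115 m / 0.3048 = 240.2 ft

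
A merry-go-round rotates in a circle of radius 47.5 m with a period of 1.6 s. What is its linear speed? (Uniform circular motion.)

v = 2πr/T = 2π×47.5/1.6 = 186.53 m/s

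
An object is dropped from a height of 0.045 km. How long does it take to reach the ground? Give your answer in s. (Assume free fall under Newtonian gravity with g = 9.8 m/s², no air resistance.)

h = 0.045 km × 1000.0 = 45.0 m
t = √(2h/g) = √(2 × 45.0 / 9.8) = 3.03 s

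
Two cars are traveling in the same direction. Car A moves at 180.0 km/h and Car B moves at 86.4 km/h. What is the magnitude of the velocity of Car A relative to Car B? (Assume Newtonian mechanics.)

v_rel = |v_A - v_B| = |180.0 - 86.4| = 93.6 km/h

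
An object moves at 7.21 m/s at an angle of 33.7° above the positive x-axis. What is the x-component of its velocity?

vₓ = v cos(θ) = 7.21 × cos(33.7°) = 6.0 m/s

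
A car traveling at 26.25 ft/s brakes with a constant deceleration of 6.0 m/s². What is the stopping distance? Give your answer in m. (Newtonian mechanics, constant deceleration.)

v₀ = 26.25 ft/s × 0.3048 = 8.001 m/s
d = v₀² / (2a) = 8.001² / (2 × 6.0) = 64.016 / 12.0 = 5.335 m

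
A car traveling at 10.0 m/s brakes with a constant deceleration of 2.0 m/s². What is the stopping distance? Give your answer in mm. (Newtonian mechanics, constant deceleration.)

d = v₀² / (2a) = 10.0² / (2 × 2.0) = 100.0 / 4.0 = 25.0 m
d = 25.0 m / 0.001 = 25000 mm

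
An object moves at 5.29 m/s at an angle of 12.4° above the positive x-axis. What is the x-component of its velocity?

vₓ = v cos(θ) = 5.29 × cos(12.4°) = 5.17 m/s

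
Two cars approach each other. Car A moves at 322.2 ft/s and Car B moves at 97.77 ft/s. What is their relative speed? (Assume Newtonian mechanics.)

v_rel = v_A + v_B = 322.2 + 97.77 = 419.97 ft/s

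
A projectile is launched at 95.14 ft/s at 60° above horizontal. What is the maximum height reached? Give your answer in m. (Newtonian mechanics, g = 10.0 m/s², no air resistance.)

v₀ = 95.14 ft/s × 0.3048 = 28.9987 m/s
H = v₀² × sin²(θ) / (2g) = 28.9987² × sin(60°)² / (2 × 10.0) = 840.925 × 0.75 / 20.0 = 31.53 m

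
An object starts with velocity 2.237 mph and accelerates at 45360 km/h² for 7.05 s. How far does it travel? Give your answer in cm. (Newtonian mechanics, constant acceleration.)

v₀ = 2.237 mph × 0.44704 = 1.00003 m/s
a = 45360 km/h² × 7.716049382716049e-05 = 3.5 m/s²
d = v₀ × t + ½ × a × t² = 1.00003 × 7.05 + 0.5 × 3.5 × 7.05² = 94.0296 m
d = 94.0296 m / 0.01 = 9403 cm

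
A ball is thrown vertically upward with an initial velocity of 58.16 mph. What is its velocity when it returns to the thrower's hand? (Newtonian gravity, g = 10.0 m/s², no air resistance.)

By conservation of energy (no air resistance), the ball returns to the throw height with the same speed as launch, but directed downward.
|v_ground| = v₀ = 58.16 mph
v_ground = 58.16 mph (downward)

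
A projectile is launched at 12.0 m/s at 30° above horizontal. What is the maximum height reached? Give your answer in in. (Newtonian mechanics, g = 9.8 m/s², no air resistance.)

H = v₀² × sin²(θ) / (2g) = 12.0² × sin(30°)² / (2 × 9.8) = 144.0 × 0.25 / 19.6 = 1.83673 m
H = 1.83673 m / 0.0254 = 72.31 in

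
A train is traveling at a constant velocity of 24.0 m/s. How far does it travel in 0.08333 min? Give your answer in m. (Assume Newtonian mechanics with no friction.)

t = 0.08333 min × 60.0 = 4.9998 s
d = v × t = 24.0 × 4.9998 = 120.0 m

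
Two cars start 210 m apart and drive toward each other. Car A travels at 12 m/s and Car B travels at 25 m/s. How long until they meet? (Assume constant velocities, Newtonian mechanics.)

Combined speed: v_combined = 12 + 25 = 37 m/s
Time to meet: t = d/v_combined = 210/37 = 5.68 s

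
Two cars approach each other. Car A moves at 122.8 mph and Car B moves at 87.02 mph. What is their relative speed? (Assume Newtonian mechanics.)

v_rel = v_A + v_B = 122.8 + 87.02 = 209.82 mph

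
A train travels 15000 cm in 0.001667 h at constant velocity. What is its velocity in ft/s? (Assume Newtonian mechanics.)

d = 15000 cm × 0.01 = 150.0 m
t = 0.001667 h × 3600.0 = 6.0012 s
v = d / t = 150.0 / 6.0012 = 24.995 m/s
v = 24.995 m/s / 0.3048 = 82.0 ft/s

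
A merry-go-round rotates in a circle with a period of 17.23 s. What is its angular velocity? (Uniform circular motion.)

ω = 2π/T = 2π/17.23 = 0.3647 rad/s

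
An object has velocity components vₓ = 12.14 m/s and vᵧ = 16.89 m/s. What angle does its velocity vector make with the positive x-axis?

θ = arctan(vᵧ/vₓ) = arctan(16.89/12.14) = 54.29°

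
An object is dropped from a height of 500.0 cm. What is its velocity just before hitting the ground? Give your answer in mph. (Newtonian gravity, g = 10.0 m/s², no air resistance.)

h = 500.0 cm × 0.01 = 5.0 m
v = √(2gh) = √(2 × 10.0 × 5.0) = 10.0 m/s
v = 10.0 m/s / 0.44704 = 22.37 mph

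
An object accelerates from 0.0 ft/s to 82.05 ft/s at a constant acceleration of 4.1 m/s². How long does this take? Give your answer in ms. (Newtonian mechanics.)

v₀ = 0.0 ft/s × 0.3048 = 0.0 m/s
v = 82.05 ft/s × 0.3048 = 25.0088 m/s
t = (v - v₀) / a = (25.0088 - 0.0) / 4.1 = 6.09971 s
t = 6.09971 s / 0.001 = 6100 ms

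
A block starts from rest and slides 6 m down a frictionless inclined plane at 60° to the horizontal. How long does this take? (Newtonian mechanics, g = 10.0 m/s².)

a = g sin(θ) = 10.0 × sin(60°) = 8.6603 m/s²
t = √(2d/a) = √(2 × 6 / 8.6603) = 1.18 s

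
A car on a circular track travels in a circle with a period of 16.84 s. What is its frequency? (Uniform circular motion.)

f = 1/T = 1/16.84 = 0.0594 Hz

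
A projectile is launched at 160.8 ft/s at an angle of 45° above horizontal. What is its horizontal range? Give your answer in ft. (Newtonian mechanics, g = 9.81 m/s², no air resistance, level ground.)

v₀ = 160.8 ft/s × 0.3048 = 49.0118 m/s
R = v₀² × sin(2θ) / g = 49.0118² × sin(2 × 45°) / 9.81 = 2402.16 × 1.0 / 9.81 = 244.869 m
R = 244.869 m / 0.3048 = 803.4 ft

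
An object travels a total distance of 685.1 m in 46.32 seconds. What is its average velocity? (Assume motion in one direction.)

v_avg = Δd / Δt = 685.1 / 46.32 = 14.79 m/s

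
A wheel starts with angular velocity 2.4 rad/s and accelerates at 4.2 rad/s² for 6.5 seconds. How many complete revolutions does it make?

θ = ω₀t + ½αt² = 2.4×6.5 + ½×4.2×6.5² = 104.325 rad
Total revolutions = θ/(2π) = 104.325/(2π) = 16.6
Complete revolutions = ⌊16.6⌋ = 16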